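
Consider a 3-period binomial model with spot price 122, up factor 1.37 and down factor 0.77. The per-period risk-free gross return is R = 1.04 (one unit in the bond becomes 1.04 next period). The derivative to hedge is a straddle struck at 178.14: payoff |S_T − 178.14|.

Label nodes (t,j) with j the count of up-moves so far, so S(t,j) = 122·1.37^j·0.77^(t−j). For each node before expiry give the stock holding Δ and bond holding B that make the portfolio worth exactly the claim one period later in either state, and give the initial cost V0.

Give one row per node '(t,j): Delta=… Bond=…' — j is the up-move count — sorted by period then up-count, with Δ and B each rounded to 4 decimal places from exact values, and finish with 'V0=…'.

Risk-neutral probability p* = (R−d)/(u−d) = (1.04−0.77)/(1.37−0.77) = 0.4500.
Payoff layer (t=3): V(3,0)=122.4430, V(3,1)=79.0427, V(3,2)=1.8240, V(3,3)=135.5651
(2,0): S=72.3338. Δ = (V_up−V_dn)/(S_up−S_dn) = (79.0427−122.4430)/(99.0973−55.6970) = -1.0000. V = [p*·79.0427 + (1−p*)·122.4430]/1.04 = 98.9547. B = V − Δ·S = 171.2885.
(2,1): S=128.6978. Δ = (V_up−V_dn)/(S_up−S_dn) = (1.8240−79.0427)/(176.3160−99.0973) = -1.0000. V = [p*·1.8240 + (1−p*)·79.0427]/1.04 = 42.5907. B = V − Δ·S = 171.2885.
(2,2): S=228.9818. Δ = (V_up−V_dn)/(S_up−S_dn) = (135.5651−1.8240)/(313.7051−176.3160) = 0.9734. V = [p*·135.5651 + (1−p*)·1.8240]/1.04 = 59.6226. B = V − Δ·S = -163.2792.
(1,0): S=93.9400. Δ = (V_up−V_dn)/(S_up−S_dn) = (42.5907−98.9547)/(128.6978−72.3338) = -1.0000. V = [p*·42.5907 + (1−p*)·98.9547]/1.04 = 70.7604. B = V − Δ·S = 164.7004.
(1,1): S=167.1400. Δ = (V_up−V_dn)/(S_up−S_dn) = (59.6226−42.5907)/(228.9818−128.6978) = 0.1698. V = [p*·59.6226 + (1−p*)·42.5907]/1.04 = 48.3221. B = V − Δ·S = 19.9356.
(0,0): S=122.0000. Δ = (V_up−V_dn)/(S_up−S_dn) = (48.3221−70.7604)/(167.1400−93.9400) = -0.3065. V = [p*·48.3221 + (1−p*)·70.7604]/1.04 = 58.3300. B = V − Δ·S = 95.7272.
Check: Δ(0,0)·S0 + B(0,0) = 58.3300 = V0.

(0,0): Delta=-0.3065 Bond=95.7272
(1,0): Delta=-1.0000 Bond=164.7004
(1,1): Delta=0.1698 Bond=19.9356
(2,0): Delta=-1.0000 Bond=171.2885
(2,1): Delta=-1.0000 Bond=171.2885
(2,2): Delta=0.9734 Bond=-163.2792
V0=58.3300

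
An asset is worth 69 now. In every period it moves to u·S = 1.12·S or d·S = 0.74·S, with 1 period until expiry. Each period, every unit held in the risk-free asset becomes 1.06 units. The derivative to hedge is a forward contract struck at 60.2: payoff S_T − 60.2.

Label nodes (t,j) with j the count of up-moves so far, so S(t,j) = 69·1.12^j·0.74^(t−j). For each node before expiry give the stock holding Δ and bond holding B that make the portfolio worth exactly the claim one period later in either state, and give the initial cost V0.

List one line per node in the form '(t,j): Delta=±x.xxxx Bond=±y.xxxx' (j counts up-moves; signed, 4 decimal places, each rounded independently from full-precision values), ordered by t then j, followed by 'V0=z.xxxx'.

Since d<R<u, set p* = (R−d)/(u−d) = 0.8421; price each node as the discounted p*-expectation of its children.
Terminal values V(1,·): V(1,0)=-9.1400, V(1,1)=17.0800
(0,0): S=69.0000. Δ = (V_up−V_dn)/(S_up−S_dn) = (17.0800−-9.1400)/(77.2800−51.0600) = 1.0000. V = [p*·17.0800 + (1−p*)·-9.1400]/1.06 = 12.2075. B = V − Δ·S = -56.7925.
Self-financing check: at every node Δ·S+B equals the discounted successor values.

(0,0): Delta=1.0000 Bond=-56.7925
V0=12.2075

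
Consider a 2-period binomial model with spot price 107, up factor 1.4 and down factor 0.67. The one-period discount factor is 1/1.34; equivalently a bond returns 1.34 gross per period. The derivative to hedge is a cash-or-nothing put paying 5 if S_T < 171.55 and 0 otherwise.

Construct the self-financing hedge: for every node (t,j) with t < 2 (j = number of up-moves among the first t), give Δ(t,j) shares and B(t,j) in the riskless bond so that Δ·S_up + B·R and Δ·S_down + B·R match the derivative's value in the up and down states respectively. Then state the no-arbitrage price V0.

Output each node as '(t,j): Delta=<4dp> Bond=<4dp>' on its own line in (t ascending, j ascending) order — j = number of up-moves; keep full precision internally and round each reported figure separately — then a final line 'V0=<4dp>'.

Risk-neutral probability p* = (R−d)/(u−d) = (1.34−0.67)/(1.4−0.67) = 0.9178.
Payoff layer (t=2): V(2,0)=5.0000, V(2,1)=5.0000, V(2,2)=0.0000
(1,0): S=71.6900. Δ = (V_up−V_dn)/(S_up−S_dn) = (5.0000−5.0000)/(100.3660−48.0323) = 0.0000. V = [p*·5.0000 + (1−p*)·5.0000]/1.34 = 3.7313. B = V − Δ·S = 3.7313.
(1,1): S=149.8000. Δ = (V_up−V_dn)/(S_up−S_dn) = (0.0000−5.0000)/(209.7200−100.3660) = -0.0457. V = [p*·0.0000 + (1−p*)·5.0000]/1.34 = 0.3067. B = V − Δ·S = 7.1560.
(0,0): S=107.0000. Δ = (V_up−V_dn)/(S_up−S_dn) = (0.3067−3.7313)/(149.8000−71.6900) = -0.0438. V = [p*·0.3067 + (1−p*)·3.7313]/1.34 = 0.4389. B = V − Δ·S = 5.1302.
Check: Δ(0,0)·S0 + B(0,0) = 0.4389 = V0.

(0,0): Delta=-0.0438 Bond=5.1302
(1,0): Delta=0.0000 Bond=3.7313
(1,1): Delta=-0.0457 Bond=7.1560
V0=0.4389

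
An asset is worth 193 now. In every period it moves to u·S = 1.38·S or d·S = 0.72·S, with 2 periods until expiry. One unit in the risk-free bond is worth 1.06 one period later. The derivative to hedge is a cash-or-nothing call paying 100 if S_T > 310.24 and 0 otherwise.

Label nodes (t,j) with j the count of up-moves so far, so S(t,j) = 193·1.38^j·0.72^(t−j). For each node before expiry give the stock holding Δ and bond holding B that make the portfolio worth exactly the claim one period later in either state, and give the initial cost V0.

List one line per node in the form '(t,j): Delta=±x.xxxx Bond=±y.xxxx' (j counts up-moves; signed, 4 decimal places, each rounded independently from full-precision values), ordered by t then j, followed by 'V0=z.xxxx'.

(0,0): Delta=0.3815 Bond=-50.0163
(1,0): Delta=0.0000 Bond=0.0000
(1,1): Delta=0.5689 Bond=-102.9160
V0=23.6188

Under the risk-neutral measure, an up-move has probability p* = (R−d)/(u−d) = 0.5152 and values discount at R = 1.06.
Terminal values V(2,·): V(2,0)=0.0000, V(2,1)=0.0000, V(2,2)=100.0000
(1,0): S=138.9600. Δ = (V_up−V_dn)/(S_up−S_dn) = (0.0000−0.0000)/(191.7648−100.0512) = 0.0000. V = [p*·0.0000 + (1−p*)·0.0000]/1.06 = 0.0000. B = V − Δ·S = 0.0000.
(1,1): S=266.3400. Δ = (V_up−V_dn)/(S_up−S_dn) = (100.0000−0.0000)/(367.5492−191.7648) = 0.5689. V = [p*·100.0000 + (1−p*)·0.0000]/1.06 = 48.5992. B = V − Δ·S = -102.9160.
(0,0): S=193.0000. Δ = (V_up−V_dn)/(S_up−S_dn) = (48.5992−0.0000)/(266.3400−138.9600) = 0.3815. V = [p*·48.5992 + (1−p*)·0.0000]/1.06 = 23.6188. B = V − Δ·S = -50.0163.
Check: Δ(0,0)·S0 + B(0,0) = 23.6188 = V0.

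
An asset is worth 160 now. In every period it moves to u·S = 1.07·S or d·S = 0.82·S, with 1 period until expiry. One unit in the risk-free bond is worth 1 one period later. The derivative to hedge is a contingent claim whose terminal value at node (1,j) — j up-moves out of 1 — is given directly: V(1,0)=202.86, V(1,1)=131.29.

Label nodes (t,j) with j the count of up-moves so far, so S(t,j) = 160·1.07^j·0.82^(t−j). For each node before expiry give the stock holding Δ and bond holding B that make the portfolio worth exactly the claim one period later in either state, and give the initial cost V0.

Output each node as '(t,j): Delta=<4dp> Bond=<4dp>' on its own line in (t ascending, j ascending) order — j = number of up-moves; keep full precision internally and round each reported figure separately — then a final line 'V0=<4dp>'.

No-arbitrage ⇒ martingale measure with p* = (R−d)/(u−d) = 0.7200.
Terminal values V(1,·): V(1,0)=202.8600, V(1,1)=131.2900
  t=0,j=0: stock 160.0000 → up 171.2000 (V=131.2900), down 131.2000 (V=202.8600). Price 151.3296; hedge Δ=-1.7892, bond B=437.6096.
Check: Δ(0,0)·S0 + B(0,0) = 151.3296 = V0.

(0,0): Delta=-1.7892 Bond=437.6096
V0=151.3296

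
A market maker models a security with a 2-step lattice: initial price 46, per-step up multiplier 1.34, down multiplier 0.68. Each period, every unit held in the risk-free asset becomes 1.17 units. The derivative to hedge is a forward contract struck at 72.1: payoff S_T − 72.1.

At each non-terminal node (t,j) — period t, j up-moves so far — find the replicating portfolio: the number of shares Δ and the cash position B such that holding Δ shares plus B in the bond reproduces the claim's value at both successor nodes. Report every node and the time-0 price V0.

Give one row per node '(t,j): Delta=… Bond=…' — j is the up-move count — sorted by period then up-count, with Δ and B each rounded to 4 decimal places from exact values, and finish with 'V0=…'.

Since d<R<u, set p* = (R−d)/(u−d) = 0.7424; price each node as the discounted p*-expectation of its children.
At expiry t=2: V(2,0)=-50.8296, V(2,1)=-30.1848, V(2,2)=10.4976
Node (1,0) S=31.2800: V=(p*·-30.1848+(1−p*)·-50.8296)/1.17=-30.3439; Δ=(-30.1848−-50.8296)/(41.9152−21.2704)=1.0000; B=V−Δ·S=-61.6239
Node (1,1) S=61.6400: V=(p*·10.4976+(1−p*)·-30.1848)/1.17=0.0161; Δ=(10.4976−-30.1848)/(82.5976−41.9152)=1.0000; B=V−Δ·S=-61.6239
Node (0,0) S=46.0000: V=(p*·0.0161+(1−p*)·-30.3439)/1.17=-6.6700; Δ=(0.0161−-30.3439)/(61.6400−31.2800)=1.0000; B=V−Δ·S=-52.6700
Self-financing check: at every node Δ·S+B equals the discounted successor values.

(0,0): Delta=1.0000 Bond=-52.6700
(1,0): Delta=1.0000 Bond=-61.6239
(1,1): Delta=1.0000 Bond=-61.6239
V0=-6.6700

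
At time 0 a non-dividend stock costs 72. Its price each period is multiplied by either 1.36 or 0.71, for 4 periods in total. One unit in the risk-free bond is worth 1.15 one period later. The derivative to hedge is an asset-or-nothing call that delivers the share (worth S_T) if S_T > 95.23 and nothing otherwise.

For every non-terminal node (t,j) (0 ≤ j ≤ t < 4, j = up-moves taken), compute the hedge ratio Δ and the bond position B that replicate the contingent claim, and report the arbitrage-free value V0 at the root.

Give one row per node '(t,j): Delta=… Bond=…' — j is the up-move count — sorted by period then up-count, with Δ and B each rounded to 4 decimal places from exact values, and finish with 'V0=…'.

(0,0): Delta=1.3154 Bond=-35.6670
(1,0): Delta=1.3409 Bond=-42.3192
(1,1): Delta=1.3091 Bond=-40.3956
(2,0): Delta=0.0000 Bond=0.0000
(2,1): Delta=1.6750 Bond=-71.8946
(2,2): Delta=1.2179 Bond=-34.3133
(3,0): Delta=0.0000 Bond=0.0000
(3,1): Delta=0.0000 Bond=0.0000
(3,2): Delta=2.0923 Bond=-122.1391
(3,3): Delta=1.0000 Bond=0.0000
V0=59.0415

No-arbitrage ⇒ martingale measure with p* = (R−d)/(u−d) = 0.6769.
Payoff layer (t=4): V(4,0)=0.0000, V(4,1)=0.0000, V(4,2)=0.0000, V(4,3)=128.5901, V(4,4)=246.3135
  t=3,j=0: stock 25.7696 → up 35.0466 (V=0.0000), down 18.2964 (V=0.0000). Price 0.0000; hedge Δ=0.0000, bond B=0.0000.
  t=3,j=1: stock 49.3615 → up 67.1316 (V=0.0000), down 35.0466 (V=0.0000). Price 0.0000; hedge Δ=0.0000, bond B=0.0000.
  t=3,j=2: stock 94.5516 → up 128.5901 (V=128.5901), down 67.1316 (V=0.0000). Price 75.6918; hedge Δ=2.0923, bond B=-122.1391.
  t=3,j=3: stock 181.1128 → up 246.3135 (V=246.3135), down 128.5901 (V=128.5901). Price 181.1128; hedge Δ=1.0000, bond B=0.0000.
  t=2,j=0: stock 36.2952 → up 49.3615 (V=0.0000), down 25.7696 (V=0.0000). Price 0.0000; hedge Δ=0.0000, bond B=0.0000.
  t=2,j=1: stock 69.5232 → up 94.5516 (V=75.6918), down 49.3615 (V=0.0000). Price 44.5544; hedge Δ=1.6750, bond B=-71.8946.
  t=2,j=2: stock 133.1712 → up 181.1128 (V=181.1128), down 94.5516 (V=75.6918). Price 127.8728; hedge Δ=1.2179, bond B=-34.3133.
  t=1,j=0: stock 51.1200 → up 69.5232 (V=44.5544), down 36.2952 (V=0.0000). Price 26.2260; hedge Δ=1.3409, bond B=-42.3192.
  t=1,j=1: stock 97.9200 → up 133.1712 (V=127.8728), down 69.5232 (V=44.5544). Price 87.7866; hedge Δ=1.3091, bond B=-40.3956.
  t=0,j=0: stock 72.0000 → up 97.9200 (V=87.7866), down 51.1200 (V=26.2260). Price 59.0415; hedge Δ=1.3154, bond B=-35.6670.
Check: Δ(0,0)·S0 + B(0,0) = 59.0415 = V0.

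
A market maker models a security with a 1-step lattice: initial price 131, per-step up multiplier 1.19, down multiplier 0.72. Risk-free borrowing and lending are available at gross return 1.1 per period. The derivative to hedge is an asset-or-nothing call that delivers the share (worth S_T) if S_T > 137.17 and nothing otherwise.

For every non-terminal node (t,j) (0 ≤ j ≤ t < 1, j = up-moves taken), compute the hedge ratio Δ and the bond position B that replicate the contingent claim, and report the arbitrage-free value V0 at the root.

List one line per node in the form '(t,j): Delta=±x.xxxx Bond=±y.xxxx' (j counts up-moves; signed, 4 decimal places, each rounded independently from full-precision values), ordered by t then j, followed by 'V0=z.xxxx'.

(0,0): Delta=2.5319 Bond=-217.1002
V0=114.5807

No-arbitrage ⇒ martingale measure with p* = (R−d)/(u−d) = 0.8085.
At expiry t=1: V(1,0)=0.0000, V(1,1)=155.8900
Node (0,0) S=131.0000: V=(p*·155.8900+(1−p*)·0.0000)/1.1=114.5807; Δ=(155.8900−0.0000)/(155.8900−94.3200)=2.5319; B=V−Δ·S=-217.1002
Each (Δ,B) replicates both successor values, so the strategy is self-financing and V0 is arbitrage-free.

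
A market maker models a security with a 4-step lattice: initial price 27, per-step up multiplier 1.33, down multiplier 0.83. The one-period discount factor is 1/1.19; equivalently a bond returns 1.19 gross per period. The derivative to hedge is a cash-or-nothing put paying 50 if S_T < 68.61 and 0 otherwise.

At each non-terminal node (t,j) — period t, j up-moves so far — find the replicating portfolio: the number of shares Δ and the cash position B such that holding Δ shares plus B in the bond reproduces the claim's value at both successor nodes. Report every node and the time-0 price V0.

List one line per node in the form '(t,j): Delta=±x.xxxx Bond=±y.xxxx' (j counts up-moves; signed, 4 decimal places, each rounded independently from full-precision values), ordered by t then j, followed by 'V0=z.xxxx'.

(0,0): Delta=-0.8203 Bond=40.3820
(1,0): Delta=0.0000 Bond=29.6708
(1,1): Delta=-1.0194 Bond=55.2038
(2,0): Delta=0.0000 Bond=35.3082
(2,1): Delta=0.0000 Bond=35.3082
(2,2): Delta=-1.2668 Bond=77.5087
(3,0): Delta=0.0000 Bond=42.0168
(3,1): Delta=0.0000 Bond=42.0168
(3,2): Delta=0.0000 Bond=42.0168
(3,3): Delta=-1.5743 Bond=111.7647
V0=18.2329

Risk-neutral probability p* = (R−d)/(u−d) = (1.19−0.83)/(1.33−0.83) = 0.7200.
Terminal values V(4,·): V(4,0)=50.0000, V(4,1)=50.0000, V(4,2)=50.0000, V(4,3)=50.0000, V(4,4)=0.0000
  t=3,j=0: stock 15.4382 → up 20.5329 (V=50.0000), down 12.8137 (V=50.0000). Price 42.0168; hedge Δ=0.0000, bond B=42.0168.
  t=3,j=1: stock 24.7384 → up 32.9021 (V=50.0000), down 20.5329 (V=50.0000). Price 42.0168; hedge Δ=0.0000, bond B=42.0168.
  t=3,j=2: stock 39.6410 → up 52.7226 (V=50.0000), down 32.9021 (V=50.0000). Price 42.0168; hedge Δ=0.0000, bond B=42.0168.
  t=3,j=3: stock 63.5212 → up 84.4832 (V=0.0000), down 52.7226 (V=50.0000). Price 11.7647; hedge Δ=-1.5743, bond B=111.7647.
  t=2,j=0: stock 18.6003 → up 24.7384 (V=42.0168), down 15.4382 (V=42.0168). Price 35.3082; hedge Δ=0.0000, bond B=35.3082.
  t=2,j=1: stock 29.8053 → up 39.6410 (V=42.0168), down 24.7384 (V=42.0168). Price 35.3082; hedge Δ=0.0000, bond B=35.3082.
  t=2,j=2: stock 47.7603 → up 63.5212 (V=11.7647), down 39.6410 (V=42.0168). Price 17.0044; hedge Δ=-1.2668, bond B=77.5087.
  t=1,j=0: stock 22.4100 → up 29.8053 (V=35.3082), down 18.6003 (V=35.3082). Price 29.6708; hedge Δ=0.0000, bond B=29.6708.
  t=1,j=1: stock 35.9100 → up 47.7603 (V=17.0044), down 29.8053 (V=35.3082). Price 18.5962; hedge Δ=-1.0194, bond B=55.2038.
  t=0,j=0: stock 27.0000 → up 35.9100 (V=18.5962), down 22.4100 (V=29.6708). Price 18.2329; hedge Δ=-0.8203, bond B=40.3820.
Root portfolio cost Δ·27+B reproduces V0=18.2329.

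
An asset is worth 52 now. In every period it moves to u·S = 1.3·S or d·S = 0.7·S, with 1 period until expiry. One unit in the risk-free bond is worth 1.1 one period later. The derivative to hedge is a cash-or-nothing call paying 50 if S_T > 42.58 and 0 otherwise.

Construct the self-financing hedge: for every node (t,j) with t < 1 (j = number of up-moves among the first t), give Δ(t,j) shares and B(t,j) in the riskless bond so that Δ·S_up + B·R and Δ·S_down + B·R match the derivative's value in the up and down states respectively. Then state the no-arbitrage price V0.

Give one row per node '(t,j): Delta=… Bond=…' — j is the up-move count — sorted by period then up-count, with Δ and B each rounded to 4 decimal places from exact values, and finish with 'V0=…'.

Since d<R<u, set p* = (R−d)/(u−d) = 0.6667; price each node as the discounted p*-expectation of its children.
Terminal payoffs: V(1,0)=0.0000, V(1,1)=50.0000
  t=0,j=0: stock 52.0000 → up 67.6000 (V=50.0000), down 36.4000 (V=0.0000). Price 30.3030; hedge Δ=1.6026, bond B=-53.0303.
Self-financing check: at every node Δ·S+B equals the discounted successor values.

(0,0): Delta=1.6026 Bond=-53.0303
V0=30.3030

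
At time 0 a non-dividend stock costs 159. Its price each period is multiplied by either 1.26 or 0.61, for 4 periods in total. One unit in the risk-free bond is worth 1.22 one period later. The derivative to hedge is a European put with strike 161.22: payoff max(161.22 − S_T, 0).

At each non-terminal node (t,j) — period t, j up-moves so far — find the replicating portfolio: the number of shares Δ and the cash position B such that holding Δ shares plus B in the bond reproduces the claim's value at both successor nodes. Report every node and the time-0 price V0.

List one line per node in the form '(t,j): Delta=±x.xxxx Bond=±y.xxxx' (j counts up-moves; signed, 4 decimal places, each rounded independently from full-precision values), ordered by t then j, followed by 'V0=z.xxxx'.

(0,0): Delta=-0.0611 Bond=10.3665
(1,0): Delta=-0.6922 Bond=73.8571
(1,1): Delta=-0.0410 Bond=8.6334
(2,0): Delta=-1.0000 Bond=108.3177
(2,1): Delta=-0.6824 Bond=88.9115
(2,2): Delta=-0.0207 Bond=5.3932
(3,0): Delta=-1.0000 Bond=132.1475
(3,1): Delta=-1.0000 Bond=132.1475
(3,2): Delta=-0.6723 Bond=106.9195
(3,3): Delta=0.0000 Bond=0.0000
V0=0.6545

The replicating-portfolio and risk-neutral prices coincide; use p* = (1.22−0.61)/(1.26−0.61) = 0.9385 for the latter.
Terminal values V(4,·): V(4,0)=139.2051, V(4,1)=115.7466, V(4,2)=67.2914, V(4,3)=0.0000, V(4,4)=0.0000
Node (3,0) S=36.0900: V=(p*·115.7466+(1−p*)·139.2051)/1.22=96.0576; Δ=(115.7466−139.2051)/(45.4734−22.0149)=-1.0000; B=V−Δ·S=132.1475
Node (3,1) S=74.5465: V=(p*·67.2914+(1−p*)·115.7466)/1.22=57.6010; Δ=(67.2914−115.7466)/(93.9286−45.4734)=-1.0000; B=V−Δ·S=132.1475
Node (3,2) S=153.9813: V=(p*·0.0000+(1−p*)·67.2914)/1.22=3.3943; Δ=(0.0000−67.2914)/(194.0165−93.9286)=-0.6723; B=V−Δ·S=106.9195
Node (3,3) S=318.0598: V=(p*·0.0000+(1−p*)·0.0000)/1.22=0.0000; Δ=(0.0000−0.0000)/(400.7553−194.0165)=0.0000; B=V−Δ·S=0.0000
Node (2,0) S=59.1639: V=(p*·57.6010+(1−p*)·96.0576)/1.22=49.1538; Δ=(57.6010−96.0576)/(74.5465−36.0900)=-1.0000; B=V−Δ·S=108.3177
Node (2,1) S=122.2074: V=(p*·3.3943+(1−p*)·57.6010)/1.22=5.5165; Δ=(3.3943−57.6010)/(153.9813−74.5465)=-0.6824; B=V−Δ·S=88.9115
Node (2,2) S=252.4284: V=(p*·0.0000+(1−p*)·3.3943)/1.22=0.1712; Δ=(0.0000−3.3943)/(318.0598−153.9813)=-0.0207; B=V−Δ·S=5.3932
Node (1,0) S=96.9900: V=(p*·5.5165+(1−p*)·49.1538)/1.22=6.7228; Δ=(5.5165−49.1538)/(122.2074−59.1639)=-0.6922; B=V−Δ·S=73.8571
Node (1,1) S=200.3400: V=(p*·0.1712+(1−p*)·5.5165)/1.22=0.4100; Δ=(0.1712−5.5165)/(252.4284−122.2074)=-0.0410; B=V−Δ·S=8.6334
Node (0,0) S=159.0000: V=(p*·0.4100+(1−p*)·6.7228)/1.22=0.6545; Δ=(0.4100−6.7228)/(200.3400−96.9900)=-0.0611; B=V−Δ·S=10.3665
Root portfolio cost Δ·159+B reproduces V0=0.6545.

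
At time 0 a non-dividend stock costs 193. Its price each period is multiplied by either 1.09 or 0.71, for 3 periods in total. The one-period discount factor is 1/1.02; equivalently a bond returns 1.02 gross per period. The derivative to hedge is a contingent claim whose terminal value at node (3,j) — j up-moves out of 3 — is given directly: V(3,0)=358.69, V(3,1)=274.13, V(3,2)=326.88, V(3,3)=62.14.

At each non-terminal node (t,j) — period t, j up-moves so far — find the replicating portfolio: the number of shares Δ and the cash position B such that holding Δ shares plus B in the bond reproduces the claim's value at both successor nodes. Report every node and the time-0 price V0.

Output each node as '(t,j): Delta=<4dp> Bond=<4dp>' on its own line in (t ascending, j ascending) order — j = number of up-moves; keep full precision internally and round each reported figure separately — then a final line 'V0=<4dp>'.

The replicating-portfolio and risk-neutral prices coincide; use p* = (1.02−0.71)/(1.09−0.71) = 0.8158 for the latter.
Payoff layer (t=3): V(3,0)=358.6900, V(3,1)=274.1300, V(3,2)=326.8800, V(3,3)=62.1400
Node (2,0) S=97.2913: V=(p*·274.1300+(1−p*)·358.6900)/1.02=284.0263; Δ=(274.1300−358.6900)/(106.0475−69.0768)=-2.2872; B=V−Δ·S=506.5526
Node (2,1) S=149.3627: V=(p*·326.8800+(1−p*)·274.1300)/1.02=310.9440; Δ=(326.8800−274.1300)/(162.8053−106.0475)=0.9294; B=V−Δ·S=172.1282
Node (2,2) S=229.3033: V=(p*·62.1400+(1−p*)·326.8800)/1.02=108.7332; Δ=(62.1400−326.8800)/(249.9406−162.8053)=-3.0383; B=V−Δ·S=805.4174
Node (1,0) S=137.0300: V=(p*·310.9440+(1−p*)·284.0263)/1.02=299.9858; Δ=(310.9440−284.0263)/(149.3627−97.2913)=0.5169; B=V−Δ·S=229.1497
Node (1,1) S=210.3700: V=(p*·108.7332+(1−p*)·310.9440)/1.02=143.1202; Δ=(108.7332−310.9440)/(229.3033−149.3627)=-2.5295; B=V−Δ·S=675.2538
Node (0,0) S=193.0000: V=(p*·143.1202+(1−p*)·299.9858)/1.02=168.6436; Δ=(143.1202−299.9858)/(210.3700−137.0300)=-2.1389; B=V−Δ·S=581.4478
Self-financing check: at every node Δ·S+B equals the discounted successor values.

(0,0): Delta=-2.1389 Bond=581.4478
(1,0): Delta=0.5169 Bond=229.1497
(1,1): Delta=-2.5295 Bond=675.2538
(2,0): Delta=-2.2872 Bond=506.5526
(2,1): Delta=0.9294 Bond=172.1282
(2,2): Delta=-3.0383 Bond=805.4174
V0=168.6436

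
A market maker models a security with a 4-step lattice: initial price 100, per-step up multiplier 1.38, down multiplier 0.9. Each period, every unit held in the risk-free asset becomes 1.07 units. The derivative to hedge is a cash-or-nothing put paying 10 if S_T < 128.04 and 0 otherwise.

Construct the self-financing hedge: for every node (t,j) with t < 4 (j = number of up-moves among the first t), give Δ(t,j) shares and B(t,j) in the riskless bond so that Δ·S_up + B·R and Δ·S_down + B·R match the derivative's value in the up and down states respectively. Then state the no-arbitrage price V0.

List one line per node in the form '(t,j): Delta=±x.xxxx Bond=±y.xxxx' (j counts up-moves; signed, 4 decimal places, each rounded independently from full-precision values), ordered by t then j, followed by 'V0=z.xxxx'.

(0,0): Delta=-0.0754 Bond=11.7752
(1,0): Delta=-0.0925 Bond=14.1408
(1,1): Delta=-0.0550 Bond=9.7888
(2,0): Delta=-0.0851 Bond=14.5346
(2,1): Delta=-0.1012 Bond=16.2178
(2,2): Delta=0.0000 Bond=0.0000
(3,0): Delta=0.0000 Bond=9.3458
(3,1): Delta=-0.1864 Bond=26.8692
(3,2): Delta=0.0000 Bond=0.0000
(3,3): Delta=0.0000 Bond=0.0000
V0=4.2386

Since d<R<u, set p* = (R−d)/(u−d) = 0.3542; price each node as the discounted p*-expectation of its children.
At expiry t=4: V(4,0)=10.0000, V(4,1)=10.0000, V(4,2)=0.0000, V(4,3)=0.0000, V(4,4)=0.0000
(3,0): S=72.9000. Δ = (V_up−V_dn)/(S_up−S_dn) = (10.0000−10.0000)/(100.6020−65.6100) = 0.0000. V = [p*·10.0000 + (1−p*)·10.0000]/1.07 = 9.3458. B = V − Δ·S = 9.3458.
(3,1): S=111.7800. Δ = (V_up−V_dn)/(S_up−S_dn) = (0.0000−10.0000)/(154.2564−100.6020) = -0.1864. V = [p*·0.0000 + (1−p*)·10.0000]/1.07 = 6.0358. B = V − Δ·S = 26.8692.
(3,2): S=171.3960. Δ = (V_up−V_dn)/(S_up−S_dn) = (0.0000−0.0000)/(236.5265−154.2564) = 0.0000. V = [p*·0.0000 + (1−p*)·0.0000]/1.07 = 0.0000. B = V − Δ·S = 0.0000.
(3,3): S=262.8072. Δ = (V_up−V_dn)/(S_up−S_dn) = (0.0000−0.0000)/(362.6739−236.5265) = 0.0000. V = [p*·0.0000 + (1−p*)·0.0000]/1.07 = 0.0000. B = V − Δ·S = 0.0000.
(2,0): S=81.0000. Δ = (V_up−V_dn)/(S_up−S_dn) = (6.0358−9.3458)/(111.7800−72.9000) = -0.0851. V = [p*·6.0358 + (1−p*)·9.3458]/1.07 = 7.6388. B = V − Δ·S = 14.5346.
(2,1): S=124.2000. Δ = (V_up−V_dn)/(S_up−S_dn) = (0.0000−6.0358)/(171.3960−111.7800) = -0.1012. V = [p*·0.0000 + (1−p*)·6.0358]/1.07 = 3.6431. B = V − Δ·S = 16.2178.
(2,2): S=190.4400. Δ = (V_up−V_dn)/(S_up−S_dn) = (0.0000−0.0000)/(262.8072−171.3960) = 0.0000. V = [p*·0.0000 + (1−p*)·0.0000]/1.07 = 0.0000. B = V − Δ·S = 0.0000.
(1,0): S=90.0000. Δ = (V_up−V_dn)/(S_up−S_dn) = (3.6431−7.6388)/(124.2000−81.0000) = -0.0925. V = [p*·3.6431 + (1−p*)·7.6388]/1.07 = 5.8165. B = V − Δ·S = 14.1408.
(1,1): S=138.0000. Δ = (V_up−V_dn)/(S_up−S_dn) = (0.0000−3.6431)/(190.4400−124.2000) = -0.0550. V = [p*·0.0000 + (1−p*)·3.6431]/1.07 = 2.1989. B = V − Δ·S = 9.7888.
(0,0): S=100.0000. Δ = (V_up−V_dn)/(S_up−S_dn) = (2.1989−5.8165)/(138.0000−90.0000) = -0.0754. V = [p*·2.1989 + (1−p*)·5.8165]/1.07 = 4.2386. B = V − Δ·S = 11.7752.
Each (Δ,B) replicates both successor values, so the strategy is self-financing and V0 is arbitrage-free.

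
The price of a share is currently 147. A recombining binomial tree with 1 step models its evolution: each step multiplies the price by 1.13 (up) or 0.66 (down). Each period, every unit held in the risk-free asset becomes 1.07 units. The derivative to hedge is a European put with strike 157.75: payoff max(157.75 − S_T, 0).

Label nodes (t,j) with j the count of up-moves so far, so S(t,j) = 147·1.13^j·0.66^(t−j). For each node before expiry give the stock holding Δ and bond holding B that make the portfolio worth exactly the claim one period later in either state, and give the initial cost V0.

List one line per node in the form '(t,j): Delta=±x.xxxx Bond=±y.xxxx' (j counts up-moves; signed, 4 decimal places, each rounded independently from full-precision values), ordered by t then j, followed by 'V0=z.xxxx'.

(0,0): Delta=-0.8790 Bond=136.4583
V0=7.2456

Under the risk-neutral measure, an up-move has probability p* = (R−d)/(u−d) = 0.8723 and values discount at R = 1.07.
Terminal payoffs: V(1,0)=60.7300, V(1,1)=0.0000
Node (0,0) S=147.0000: V=(p*·0.0000+(1−p*)·60.7300)/1.07=7.2456; Δ=(0.0000−60.7300)/(166.1100−97.0200)=-0.8790; B=V−Δ·S=136.4583
Self-financing check: at every node Δ·S+B equals the discounted successor values.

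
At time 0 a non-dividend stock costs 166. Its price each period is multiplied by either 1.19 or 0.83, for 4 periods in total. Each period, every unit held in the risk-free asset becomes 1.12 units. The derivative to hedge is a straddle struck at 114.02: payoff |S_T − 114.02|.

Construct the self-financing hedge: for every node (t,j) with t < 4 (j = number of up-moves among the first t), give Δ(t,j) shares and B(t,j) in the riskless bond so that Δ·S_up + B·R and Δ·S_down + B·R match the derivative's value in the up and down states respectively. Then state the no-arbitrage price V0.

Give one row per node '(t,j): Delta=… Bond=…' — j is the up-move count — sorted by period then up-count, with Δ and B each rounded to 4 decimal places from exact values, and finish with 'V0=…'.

(0,0): Delta=0.9917 Bond=-70.9859
(1,0): Delta=0.9477 Bond=-73.4441
(1,1): Delta=0.9991 Bond=-80.9670
(2,0): Delta=0.6744 Bond=-51.0083
(2,1): Delta=0.9937 Bond=-89.8003
(2,2): Delta=1.0000 Bond=-90.8960
(3,0): Delta=-1.0000 Bond=101.8036
(3,1): Delta=0.9564 Bond=-95.4923
(3,2): Delta=1.0000 Bond=-101.8036
(3,3): Delta=1.0000 Bond=-101.8036
V0=93.6344

No-arbitrage ⇒ martingale measure with p* = (R−d)/(u−d) = 0.8056.
Terminal payoffs: V(4,0)=35.2392, V(4,1)=1.0692, V(4,2)=47.9215, V(4,3)=118.1612, V(4,4)=218.8663
(3,0): S=94.9166. Δ = (V_up−V_dn)/(S_up−S_dn) = (1.0692−35.2392)/(112.9508−78.7808) = -1.0000. V = [p*·1.0692 + (1−p*)·35.2392]/1.12 = 6.8869. B = V − Δ·S = 101.8036.
(3,1): S=136.0853. Δ = (V_up−V_dn)/(S_up−S_dn) = (47.9215−1.0692)/(161.9415−112.9508) = 0.9564. V = [p*·47.9215 + (1−p*)·1.0692]/1.12 = 34.6530. B = V − Δ·S = -95.4923.
(3,2): S=195.1103. Δ = (V_up−V_dn)/(S_up−S_dn) = (118.1612−47.9215)/(232.1812−161.9415) = 1.0000. V = [p*·118.1612 + (1−p*)·47.9215]/1.12 = 93.3067. B = V − Δ·S = -101.8036.
(3,3): S=279.7364. Δ = (V_up−V_dn)/(S_up−S_dn) = (218.8663−118.1612)/(332.8863−232.1812) = 1.0000. V = [p*·218.8663 + (1−p*)·118.1612]/1.12 = 177.9328. B = V − Δ·S = -101.8036.
(2,0): S=114.3574. Δ = (V_up−V_dn)/(S_up−S_dn) = (34.6530−6.8869)/(136.0853−94.9166) = 0.6744. V = [p*·34.6530 + (1−p*)·6.8869]/1.12 = 26.1197. B = V − Δ·S = -51.0083.
(2,1): S=163.9582. Δ = (V_up−V_dn)/(S_up−S_dn) = (93.3067−34.6530)/(195.1103−136.0853) = 0.9937. V = [p*·93.3067 + (1−p*)·34.6530]/1.12 = 73.1266. B = V − Δ·S = -89.8003.
(2,2): S=235.0726. Δ = (V_up−V_dn)/(S_up−S_dn) = (177.9328−93.3067)/(279.7364−195.1103) = 1.0000. V = [p*·177.9328 + (1−p*)·93.3067]/1.12 = 144.1766. B = V − Δ·S = -90.8960.
(1,0): S=137.7800. Δ = (V_up−V_dn)/(S_up−S_dn) = (73.1266−26.1197)/(163.9582−114.3574) = 0.9477. V = [p*·73.1266 + (1−p*)·26.1197]/1.12 = 57.1307. B = V − Δ·S = -73.4441.
(1,1): S=197.5400. Δ = (V_up−V_dn)/(S_up−S_dn) = (144.1766−73.1266)/(235.0726−163.9582) = 0.9991. V = [p*·144.1766 + (1−p*)·73.1266]/1.12 = 116.3940. B = V − Δ·S = -80.9670.
(0,0): S=166.0000. Δ = (V_up−V_dn)/(S_up−S_dn) = (116.3940−57.1307)/(197.5400−137.7800) = 0.9917. V = [p*·116.3940 + (1−p*)·57.1307]/1.12 = 93.6344. B = V − Δ·S = -70.9859.
Check: Δ(0,0)·S0 + B(0,0) = 93.6344 = V0.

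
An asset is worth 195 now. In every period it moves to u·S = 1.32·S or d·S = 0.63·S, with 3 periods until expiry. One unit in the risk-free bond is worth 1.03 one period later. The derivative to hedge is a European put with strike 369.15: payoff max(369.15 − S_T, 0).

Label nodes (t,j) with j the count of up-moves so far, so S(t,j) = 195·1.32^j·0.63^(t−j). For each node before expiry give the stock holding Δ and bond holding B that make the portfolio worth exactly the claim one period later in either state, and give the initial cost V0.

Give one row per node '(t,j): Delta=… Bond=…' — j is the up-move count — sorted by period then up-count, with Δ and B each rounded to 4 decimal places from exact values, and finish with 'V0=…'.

Under the risk-neutral measure, an up-move has probability p* = (R−d)/(u−d) = 0.5797 and values discount at R = 1.03.
Terminal values V(3,·): V(3,0)=320.3908, V(3,1)=266.9879, V(3,2)=155.0962, V(3,3)=0.0000
  t=2,j=0: stock 77.3955 → up 102.1621 (V=266.9879), down 48.7592 (V=320.3908). Price 281.0026; hedge Δ=-1.0000, bond B=358.3981.
  t=2,j=1: stock 162.1620 → up 214.0538 (V=155.0962), down 102.1621 (V=266.9879). Price 196.2361; hedge Δ=-1.0000, bond B=358.3981.
  t=2,j=2: stock 339.7680 → up 448.4938 (V=0.0000), down 214.0538 (V=155.0962). Price 63.2867; hedge Δ=-0.6616, bond B=288.0638.
  t=1,j=0: stock 122.8500 → up 162.1620 (V=196.2361), down 77.3955 (V=281.0026). Price 225.1093; hedge Δ=-1.0000, bond B=347.9593.
  t=1,j=1: stock 257.4000 → up 339.7680 (V=63.2867), down 162.1620 (V=196.2361). Price 115.6932; hedge Δ=-0.7486, bond B=308.3734.
  t=0,j=0: stock 195.0000 → up 257.4000 (V=115.6932), down 122.8500 (V=225.1093). Price 156.9705; hedge Δ=-0.8132, bond B=315.5446.
Check: Δ(0,0)·S0 + B(0,0) = 156.9705 = V0.

(0,0): Delta=-0.8132 Bond=315.5446
(1,0): Delta=-1.0000 Bond=347.9593
(1,1): Delta=-0.7486 Bond=308.3734
(2,0): Delta=-1.0000 Bond=358.3981
(2,1): Delta=-1.0000 Bond=358.3981
(2,2): Delta=-0.6616 Bond=288.0638
V0=156.9705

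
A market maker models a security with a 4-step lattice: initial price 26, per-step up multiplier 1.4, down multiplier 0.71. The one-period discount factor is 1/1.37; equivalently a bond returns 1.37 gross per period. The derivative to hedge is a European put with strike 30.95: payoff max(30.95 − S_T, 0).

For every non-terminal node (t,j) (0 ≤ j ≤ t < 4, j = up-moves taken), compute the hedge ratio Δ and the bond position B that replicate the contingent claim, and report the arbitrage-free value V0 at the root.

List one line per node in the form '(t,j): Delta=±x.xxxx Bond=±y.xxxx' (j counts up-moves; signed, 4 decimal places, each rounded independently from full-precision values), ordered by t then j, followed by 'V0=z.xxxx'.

(0,0): Delta=-0.0151 Bond=0.4100
(1,0): Delta=-0.2459 Bond=4.8221
(1,1): Delta=-0.0098 Bond=0.3680
(2,0): Delta=-1.0000 Bond=16.4900
(2,1): Delta=-0.2285 Bond=6.1570
(2,2): Delta=-0.0047 Bond=0.2473
(3,0): Delta=-1.0000 Bond=22.5912
(3,1): Delta=-1.0000 Bond=22.5912
(3,2): Delta=-0.2107 Bond=7.7917
(3,3): Delta=0.0000 Bond=0.0000
V0=0.0171

Risk-neutral probability p* = (R−d)/(u−d) = (1.37−0.71)/(1.4−0.71) = 0.9565.
At expiry t=4: V(4,0)=24.3430, V(4,1)=17.9220, V(4,2)=5.2611, V(4,3)=0.0000, V(4,4)=0.0000
Node (3,0) S=9.3057: V=(p*·17.9220+(1−p*)·24.3430)/1.37=13.2856; Δ=(17.9220−24.3430)/(13.0280−6.6070)=-1.0000; B=V−Δ·S=22.5912
Node (3,1) S=18.3492: V=(p*·5.2611+(1−p*)·17.9220)/1.37=4.2420; Δ=(5.2611−17.9220)/(25.6889−13.0280)=-1.0000; B=V−Δ·S=22.5912
Node (3,2) S=36.1816: V=(p*·0.0000+(1−p*)·5.2611)/1.37=0.1670; Δ=(0.0000−5.2611)/(50.6542−25.6889)=-0.2107; B=V−Δ·S=7.7917
Node (3,3) S=71.3440: V=(p*·0.0000+(1−p*)·0.0000)/1.37=0.0000; Δ=(0.0000−0.0000)/(99.8816−50.6542)=0.0000; B=V−Δ·S=0.0000
Node (2,0) S=13.1066: V=(p*·4.2420+(1−p*)·13.2856)/1.37=3.3834; Δ=(4.2420−13.2856)/(18.3492−9.3057)=-1.0000; B=V−Δ·S=16.4900
Node (2,1) S=25.8440: V=(p*·0.1670+(1−p*)·4.2420)/1.37=0.2512; Δ=(0.1670−4.2420)/(36.1816−18.3492)=-0.2285; B=V−Δ·S=6.1570
Node (2,2) S=50.9600: V=(p*·0.0000+(1−p*)·0.1670)/1.37=0.0053; Δ=(0.0000−0.1670)/(71.3440−36.1816)=-0.0047; B=V−Δ·S=0.2473
Node (1,0) S=18.4600: V=(p*·0.2512+(1−p*)·3.3834)/1.37=0.2828; Δ=(0.2512−3.3834)/(25.8440−13.1066)=-0.2459; B=V−Δ·S=4.8221
Node (1,1) S=36.4000: V=(p*·0.0053+(1−p*)·0.2512)/1.37=0.0117; Δ=(0.0053−0.2512)/(50.9600−25.8440)=-0.0098; B=V−Δ·S=0.3680
Node (0,0) S=26.0000: V=(p*·0.0117+(1−p*)·0.2828)/1.37=0.0171; Δ=(0.0117−0.2828)/(36.4000−18.4600)=-0.0151; B=V−Δ·S=0.4100
Each (Δ,B) replicates both successor values, so the strategy is self-financing and V0 is arbitrage-free.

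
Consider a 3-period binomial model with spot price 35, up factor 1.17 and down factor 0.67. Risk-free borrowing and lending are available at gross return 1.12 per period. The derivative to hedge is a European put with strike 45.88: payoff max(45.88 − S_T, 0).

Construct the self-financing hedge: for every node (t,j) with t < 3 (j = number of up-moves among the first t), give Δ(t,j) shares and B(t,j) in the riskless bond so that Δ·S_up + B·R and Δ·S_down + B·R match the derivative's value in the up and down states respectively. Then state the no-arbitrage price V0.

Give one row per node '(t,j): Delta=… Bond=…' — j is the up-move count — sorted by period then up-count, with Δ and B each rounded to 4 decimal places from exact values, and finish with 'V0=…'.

(0,0): Delta=-0.6245 Bond=24.7945
(1,0): Delta=-1.0000 Bond=36.5753
(1,1): Delta=-0.6006 Bond=26.7915
(2,0): Delta=-1.0000 Bond=40.9643
(2,1): Delta=-1.0000 Bond=40.9643
(2,2): Delta=-0.5752 Bond=28.7889
V0=2.9369

The replicating-portfolio and risk-neutral prices coincide; use p* = (1.12−0.67)/(1.17−0.67) = 0.9000 for the latter.
At expiry t=3: V(3,0)=35.3533, V(3,1)=27.4975, V(3,2)=13.7793, V(3,3)=0.0000
Node (2,0) S=15.7115: V=(p*·27.4975+(1−p*)·35.3533)/1.12=25.2528; Δ=(27.4975−35.3533)/(18.3825−10.5267)=-1.0000; B=V−Δ·S=40.9643
Node (2,1) S=27.4365: V=(p*·13.7793+(1−p*)·27.4975)/1.12=13.5278; Δ=(13.7793−27.4975)/(32.1007−18.3825)=-1.0000; B=V−Δ·S=40.9643
Node (2,2) S=47.9115: V=(p*·0.0000+(1−p*)·13.7793)/1.12=1.2303; Δ=(0.0000−13.7793)/(56.0565−32.1007)=-0.5752; B=V−Δ·S=28.7889
Node (1,0) S=23.4500: V=(p*·13.5278+(1−p*)·25.2528)/1.12=13.1253; Δ=(13.5278−25.2528)/(27.4365−15.7115)=-1.0000; B=V−Δ·S=36.5753
Node (1,1) S=40.9500: V=(p*·1.2303+(1−p*)·13.5278)/1.12=2.1965; Δ=(1.2303−13.5278)/(47.9115−27.4365)=-0.6006; B=V−Δ·S=26.7915
Node (0,0) S=35.0000: V=(p*·2.1965+(1−p*)·13.1253)/1.12=2.9369; Δ=(2.1965−13.1253)/(40.9500−23.4500)=-0.6245; B=V−Δ·S=24.7945
Check: Δ(0,0)·S0 + B(0,0) = 2.9369 = V0.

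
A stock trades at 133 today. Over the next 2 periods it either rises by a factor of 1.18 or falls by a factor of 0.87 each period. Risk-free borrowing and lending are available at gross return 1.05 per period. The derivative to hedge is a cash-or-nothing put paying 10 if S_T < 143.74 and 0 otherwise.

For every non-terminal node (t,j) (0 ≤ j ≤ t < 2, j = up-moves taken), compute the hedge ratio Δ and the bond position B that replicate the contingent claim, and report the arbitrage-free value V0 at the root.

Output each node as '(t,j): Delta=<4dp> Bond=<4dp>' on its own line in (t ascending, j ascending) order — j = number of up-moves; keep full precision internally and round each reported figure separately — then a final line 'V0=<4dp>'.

(0,0): Delta=-0.1341 Bond=23.8508
(1,0): Delta=0.0000 Bond=9.5238
(1,1): Delta=-0.2055 Bond=36.2519
V0=6.0123

No-arbitrage ⇒ martingale measure with p* = (R−d)/(u−d) = 0.5806.
Terminal values V(2,·): V(2,0)=10.0000, V(2,1)=10.0000, V(2,2)=0.0000
  t=1,j=0: stock 115.7100 → up 136.5378 (V=10.0000), down 100.6677 (V=10.0000). Price 9.5238; hedge Δ=0.0000, bond B=9.5238.
  t=1,j=1: stock 156.9400 → up 185.1892 (V=0.0000), down 136.5378 (V=10.0000). Price 3.9939; hedge Δ=-0.2055, bond B=36.2519.
  t=0,j=0: stock 133.0000 → up 156.9400 (V=3.9939), down 115.7100 (V=9.5238). Price 6.0123; hedge Δ=-0.1341, bond B=23.8508.
The time-0 hedge costs 6.0123, which is the no-arbitrage price.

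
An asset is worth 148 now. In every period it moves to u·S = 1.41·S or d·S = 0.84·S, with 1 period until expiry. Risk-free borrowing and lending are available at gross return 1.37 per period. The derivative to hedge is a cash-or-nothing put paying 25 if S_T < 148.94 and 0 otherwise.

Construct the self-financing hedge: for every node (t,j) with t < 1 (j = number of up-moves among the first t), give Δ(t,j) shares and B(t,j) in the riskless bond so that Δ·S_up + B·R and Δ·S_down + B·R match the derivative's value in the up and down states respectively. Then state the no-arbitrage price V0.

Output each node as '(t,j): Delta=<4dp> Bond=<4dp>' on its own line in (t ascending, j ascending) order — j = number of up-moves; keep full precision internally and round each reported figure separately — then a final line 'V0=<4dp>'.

(0,0): Delta=-0.2963 Bond=45.1402
V0=1.2806

Under the risk-neutral measure, an up-move has probability p* = (R−d)/(u−d) = 0.9298 and values discount at R = 1.37.
Terminal values V(1,·): V(1,0)=25.0000, V(1,1)=0.0000
  t=0,j=0: stock 148.0000 → up 208.6800 (V=0.0000), down 124.3200 (V=25.0000). Price 1.2806; hedge Δ=-0.2963, bond B=45.1402.
Check: Δ(0,0)·S0 + B(0,0) = 1.2806 = V0.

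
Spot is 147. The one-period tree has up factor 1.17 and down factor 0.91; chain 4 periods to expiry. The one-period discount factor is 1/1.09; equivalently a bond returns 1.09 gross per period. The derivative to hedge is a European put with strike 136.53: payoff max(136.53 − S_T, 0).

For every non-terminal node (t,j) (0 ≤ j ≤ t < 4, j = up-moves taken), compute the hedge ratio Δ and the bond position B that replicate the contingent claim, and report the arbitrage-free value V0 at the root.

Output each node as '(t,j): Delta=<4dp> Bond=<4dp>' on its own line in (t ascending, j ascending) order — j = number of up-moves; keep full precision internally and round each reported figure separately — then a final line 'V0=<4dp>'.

Under the risk-neutral measure, an up-move has probability p* = (R−d)/(u−d) = 0.6923 and values discount at R = 1.09.
Terminal payoffs: V(4,0)=35.7248, V(4,1)=6.9233, V(4,2)=0.0000, V(4,3)=0.0000, V(4,4)=0.0000
  t=3,j=0: stock 110.7749 → up 129.6067 (V=6.9233), down 100.8052 (V=35.7248). Price 14.4819; hedge Δ=-1.0000, bond B=125.2569.
  t=3,j=1: stock 142.4249 → up 166.6372 (V=0.0000), down 129.6067 (V=6.9233). Price 1.9544; hedge Δ=-0.1870, bond B=28.5825.
  t=3,j=2: stock 183.1178 → up 214.2478 (V=0.0000), down 166.6372 (V=0.0000). Price 0.0000; hedge Δ=0.0000, bond B=0.0000.
  t=3,j=3: stock 235.4371 → up 275.4614 (V=0.0000), down 214.2478 (V=0.0000). Price 0.0000; hedge Δ=0.0000, bond B=0.0000.
  t=2,j=0: stock 121.7307 → up 142.4249 (V=1.9544), down 110.7749 (V=14.4819). Price 5.3294; hedge Δ=-0.3958, bond B=53.5124.
  t=2,j=1: stock 156.5109 → up 183.1178 (V=0.0000), down 142.4249 (V=1.9544). Price 0.5517; hedge Δ=-0.0480, bond B=8.0685.
  t=2,j=2: stock 201.2283 → up 235.4371 (V=0.0000), down 183.1178 (V=0.0000). Price 0.0000; hedge Δ=0.0000, bond B=0.0000.
  t=1,j=0: stock 133.7700 → up 156.5109 (V=0.5517), down 121.7307 (V=5.3294). Price 1.8548; hedge Δ=-0.1374, bond B=20.2305.
  t=1,j=1: stock 171.9900 → up 201.2283 (V=0.0000), down 156.5109 (V=0.5517). Price 0.1557; hedge Δ=-0.0123, bond B=2.2776.
  t=0,j=0: stock 147.0000 → up 171.9900 (V=0.1557), down 133.7700 (V=1.8548). Price 0.6225; hedge Δ=-0.0445, bond B=7.1574.
Each (Δ,B) replicates both successor values, so the strategy is self-financing and V0 is arbitrage-free.

(0,0): Delta=-0.0445 Bond=7.1574
(1,0): Delta=-0.1374 Bond=20.2305
(1,1): Delta=-0.0123 Bond=2.2776
(2,0): Delta=-0.3958 Bond=53.5124
(2,1): Delta=-0.0480 Bond=8.0685
(2,2): Delta=0.0000 Bond=0.0000
(3,0): Delta=-1.0000 Bond=125.2569
(3,1): Delta=-0.1870 Bond=28.5825
(3,2): Delta=0.0000 Bond=0.0000
(3,3): Delta=0.0000 Bond=0.0000
V0=0.6225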